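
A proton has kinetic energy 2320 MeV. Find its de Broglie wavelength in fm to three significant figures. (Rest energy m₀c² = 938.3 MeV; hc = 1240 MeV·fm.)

Total energy E = KE + m₀c² = 2320 + 938.3 = 3258.3 MeV.
(pc)² = E² − (m₀c²)² = (3258.3)² − (938.3)² = 9.736 × 10⁶ MeV², so pc = 3120 MeV.
λ = hc/(pc) = 1240 MeV·fm / 3120 MeV = 0.397 fm.

λ = 0.397 fm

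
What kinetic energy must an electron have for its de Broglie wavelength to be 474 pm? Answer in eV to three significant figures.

KE = 6.70 eV

p = h/λ = 6.626 × 10⁻³⁴ / 4.740 × 10⁻¹⁰ = 1.398 × 10⁻²⁴ kg·m/s.
KE = p²/(2m) = (1.398 × 10⁻²⁴)² / (2 × 9.109 × 10⁻³¹) = 1.073 × 10⁻¹⁸ J = 6.70 eV.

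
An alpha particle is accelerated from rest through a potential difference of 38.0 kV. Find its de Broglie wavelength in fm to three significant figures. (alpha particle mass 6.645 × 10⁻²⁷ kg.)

KE = 2eV = 2 × 1.602 × 10⁻¹⁹ × 3.800 × 10⁴ = 1.218 × 10⁻¹⁴ J.
p = √(2mKE) = √(2 × 6.645 × 10⁻²⁷ × 1.218 × 10⁻¹⁴) = 1.272 × 10⁻²⁰ kg·m/s.
λ = h/p = 6.626 × 10⁻³⁴ / 1.272 × 10⁻²⁰ = 5.21 × 10⁻¹⁴ m = 52.1 fm.

λ = 52.1 fm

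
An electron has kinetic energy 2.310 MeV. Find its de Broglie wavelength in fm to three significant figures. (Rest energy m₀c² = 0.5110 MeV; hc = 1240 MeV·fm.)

Total energy E = KE + m₀c² = 2.310 + 0.5110 = 2.8210 MeV.
(pc)² = E² − (m₀c²)² = (2.8210)² − (0.5110)² = 7.697 MeV², so pc = 2.774 MeV.
λ = hc/(pc) = 1240 MeV·fm / 2.774 MeV = 447 fm.

λ = 447 fm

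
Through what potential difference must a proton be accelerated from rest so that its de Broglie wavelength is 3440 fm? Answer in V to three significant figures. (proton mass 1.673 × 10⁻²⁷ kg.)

V = 69.2 V

p = h/λ = 6.626 × 10⁻³⁴ / 3.440 × 10⁻¹² = 1.926 × 10⁻²² kg·m/s.
KE = p²/(2m) = 1.109 × 10⁻¹⁷ J.
V = KE/e = 1.109 × 10⁻¹⁷ / (1.602 × 10⁻¹⁹) = 69.2 V.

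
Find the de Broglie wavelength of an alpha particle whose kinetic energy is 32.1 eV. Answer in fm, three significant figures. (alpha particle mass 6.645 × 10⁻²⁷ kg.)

λ = 2530 fm

KE = 32.1 eV = 5.142 × 10⁻¹⁸ J.
p = √(2mKE) = √(2 × 6.645 × 10⁻²⁷ × 5.142 × 10⁻¹⁸) = 2.614 × 10⁻²² kg·m/s.
λ = h/p = 6.626 × 10⁻³⁴ / 2.614 × 10⁻²² = 2.53 × 10⁻¹² m = 2530 fm.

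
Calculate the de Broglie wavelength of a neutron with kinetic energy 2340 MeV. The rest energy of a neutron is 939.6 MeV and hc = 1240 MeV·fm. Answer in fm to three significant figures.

λ = 0.395 fm

Total energy E = KE + m₀c² = 2340 + 939.6 = 3279.6 MeV.
(pc)² = E² − (m₀c²)² = (3279.6)² − (939.6)² = 9.873 × 10⁶ MeV², so pc = 3142 MeV.
λ = hc/(pc) = 1240 MeV·fm / 3142 MeV = 0.395 fm.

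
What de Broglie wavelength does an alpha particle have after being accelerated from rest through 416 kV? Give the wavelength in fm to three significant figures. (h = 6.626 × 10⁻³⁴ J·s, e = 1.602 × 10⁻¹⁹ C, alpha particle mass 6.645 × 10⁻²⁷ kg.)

KE = 2eV = 2 × 1.602 × 10⁻¹⁹ × 4.160 × 10⁵ = 1.333 × 10⁻¹³ J.
p = √(2mKE) = √(2 × 6.645 × 10⁻²⁷ × 1.333 × 10⁻¹³) = 4.209 × 10⁻²⁰ kg·m/s.
λ = h/p = 6.626 × 10⁻³⁴ / 4.209 × 10⁻²⁰ = 1.57 × 10⁻¹⁴ m = 15.7 fm.

λ = 15.7 fm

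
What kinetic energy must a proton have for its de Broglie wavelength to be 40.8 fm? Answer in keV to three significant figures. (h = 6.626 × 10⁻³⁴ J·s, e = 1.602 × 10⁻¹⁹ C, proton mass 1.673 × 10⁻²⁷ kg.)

p = h/λ = 6.626 × 10⁻³⁴ / 4.080 × 10⁻¹⁴ = 1.624 × 10⁻²⁰ kg·m/s.
KE = p²/(2m) = (1.624 × 10⁻²⁰)² / (2 × 1.673 × 10⁻²⁷) = 7.882 × 10⁻¹⁴ J = 492 keV.

KE = 492 keV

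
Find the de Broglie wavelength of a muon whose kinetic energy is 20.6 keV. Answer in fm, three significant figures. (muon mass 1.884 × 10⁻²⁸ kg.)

KE = 20.6 keV = 3.300 × 10⁻¹⁵ J.
p = √(2mKE) = √(2 × 1.884 × 10⁻²⁸ × 3.300 × 10⁻¹⁵) = 1.115 × 10⁻²¹ kg·m/s.
λ = h/p = 6.626 × 10⁻³⁴ / 1.115 × 10⁻²¹ = 5.94 × 10⁻¹³ m = 594 fm.

λ = 594 fm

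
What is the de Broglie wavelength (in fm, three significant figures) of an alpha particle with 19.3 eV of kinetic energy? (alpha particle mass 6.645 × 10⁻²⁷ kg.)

λ = 3270 fm

KE = 19.3 eV = 3.092 × 10⁻¹⁸ J.
p = √(2mKE) = √(2 × 6.645 × 10⁻²⁷ × 3.092 × 10⁻¹⁸) = 2.027 × 10⁻²² kg·m/s.
λ = h/p = 6.626 × 10⁻³⁴ / 2.027 × 10⁻²² = 3.27 × 10⁻¹² m = 3270 fm.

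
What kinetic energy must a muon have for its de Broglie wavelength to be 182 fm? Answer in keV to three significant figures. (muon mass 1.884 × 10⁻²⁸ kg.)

p = h/λ = 6.626 × 10⁻³⁴ / 1.820 × 10⁻¹³ = 3.641 × 10⁻²¹ kg·m/s.
KE = p²/(2m) = (3.641 × 10⁻²¹)² / (2 × 1.884 × 10⁻²⁸) = 3.518 × 10⁻¹⁴ J = 220 keV.

KE = 220 keV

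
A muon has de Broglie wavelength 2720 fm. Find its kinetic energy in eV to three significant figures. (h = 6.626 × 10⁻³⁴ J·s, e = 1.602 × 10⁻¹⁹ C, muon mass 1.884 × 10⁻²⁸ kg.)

KE = 983 eV

p = h/λ = 6.626 × 10⁻³⁴ / 2.720 × 10⁻¹² = 2.436 × 10⁻²² kg·m/s.
KE = p²/(2m) = (2.436 × 10⁻²²)² / (2 × 1.884 × 10⁻²⁸) = 1.575 × 10⁻¹⁶ J = 983 eV.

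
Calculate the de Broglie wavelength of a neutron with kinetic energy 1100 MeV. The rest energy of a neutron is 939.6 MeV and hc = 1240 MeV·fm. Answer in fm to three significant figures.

λ = 0.685 fm

Total energy E = KE + m₀c² = 1100 + 939.6 = 2039.6 MeV.
(pc)² = E² − (m₀c²)² = (2039.6)² − (939.6)² = 3.277 × 10⁶ MeV², so pc = 1810 MeV.
λ = hc/(pc) = 1240 MeV·fm / 1810 MeV = 0.685 fm.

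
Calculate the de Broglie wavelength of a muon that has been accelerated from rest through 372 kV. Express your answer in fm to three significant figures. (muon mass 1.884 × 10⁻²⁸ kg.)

KE = eV = 1.602 × 10⁻¹⁹ × 3.720 × 10⁵ = 5.959 × 10⁻¹⁴ J.
p = √(2mKE) = √(2 × 1.884 × 10⁻²⁸ × 5.959 × 10⁻¹⁴) = 4.739 × 10⁻²¹ kg·m/s.
λ = h/p = 6.626 × 10⁻³⁴ / 4.739 × 10⁻²¹ = 1.40 × 10⁻¹³ m = 140 fm.

λ = 140 fm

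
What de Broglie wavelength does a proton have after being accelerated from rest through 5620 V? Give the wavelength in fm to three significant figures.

KE = eV = 1.602 × 10⁻¹⁹ × 5620 = 9.003 × 10⁻¹⁶ J.
p = √(2mKE) = √(2 × 1.673 × 10⁻²⁷ × 9.003 × 10⁻¹⁶) = 1.736 × 10⁻²¹ kg·m/s.
λ = h/p = 6.626 × 10⁻³⁴ / 1.736 × 10⁻²¹ = 3.82 × 10⁻¹³ m = 382 fm.

λ = 382 fm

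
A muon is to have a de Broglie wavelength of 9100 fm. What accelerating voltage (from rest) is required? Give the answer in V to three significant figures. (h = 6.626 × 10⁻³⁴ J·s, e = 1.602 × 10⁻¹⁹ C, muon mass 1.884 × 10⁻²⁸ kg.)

p = h/λ = 6.626 × 10⁻³⁴ / 9.100 × 10⁻¹² = 7.281 × 10⁻²³ kg·m/s.
KE = p²/(2m) = 1.407 × 10⁻¹⁷ J.
V = KE/e = 1.407 × 10⁻¹⁷ / (1.602 × 10⁻¹⁹) = 87.8 V.

V = 87.8 V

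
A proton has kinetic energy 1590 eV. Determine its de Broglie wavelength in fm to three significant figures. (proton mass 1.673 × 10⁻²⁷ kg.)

KE = 1590 eV = 2.547 × 10⁻¹⁶ J.
p = √(2mKE) = √(2 × 1.673 × 10⁻²⁷ × 2.547 × 10⁻¹⁶) = 9.232 × 10⁻²² kg·m/s.
λ = h/p = 6.626 × 10⁻³⁴ / 9.232 × 10⁻²² = 7.18 × 10⁻¹³ m = 718 fm.

λ = 718 fm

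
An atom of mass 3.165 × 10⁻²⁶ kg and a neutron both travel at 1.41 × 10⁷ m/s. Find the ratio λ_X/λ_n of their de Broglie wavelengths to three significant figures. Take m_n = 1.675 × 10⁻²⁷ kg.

At fixed v, p = mv so λ = h/(mv) ∝ 1/m.
λ_X/λ_n = m_n/m_X = 1.675 × 10⁻²⁷/3.165 × 10⁻²⁶ = 0.0529.

λ_X/λ_n = 0.0529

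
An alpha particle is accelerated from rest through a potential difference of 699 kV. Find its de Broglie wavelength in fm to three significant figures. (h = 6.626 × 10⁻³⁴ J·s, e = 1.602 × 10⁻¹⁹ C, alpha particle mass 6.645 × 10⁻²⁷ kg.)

λ = 12.1 fm

KE = 2eV = 2 × 1.602 × 10⁻¹⁹ × 6.990 × 10⁵ = 2.240 × 10⁻¹³ J.
p = √(2mKE) = √(2 × 6.645 × 10⁻²⁷ × 2.240 × 10⁻¹³) = 5.456 × 10⁻²⁰ kg·m/s.
λ = h/p = 6.626 × 10⁻³⁴ / 5.456 × 10⁻²⁰ = 1.21 × 10⁻¹⁴ m = 12.1 fm.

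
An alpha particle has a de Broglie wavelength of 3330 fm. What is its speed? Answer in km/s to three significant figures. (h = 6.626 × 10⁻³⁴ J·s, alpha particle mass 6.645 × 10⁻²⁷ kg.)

p = h/λ = 6.626 × 10⁻³⁴ / 3.330 × 10⁻¹² = 1.990 × 10⁻²² kg·m/s.
v = p/m = 1.990 × 10⁻²² / 6.645 × 10⁻²⁷ = 2.99 × 10⁴ m/s = 29.9 km/s.

v = 29.9 km/s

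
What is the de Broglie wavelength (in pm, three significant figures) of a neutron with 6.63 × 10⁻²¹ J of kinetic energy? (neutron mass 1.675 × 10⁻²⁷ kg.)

λ = 141 pm

p = √(2mKE) = √(2 × 1.675 × 10⁻²⁷ × 6.630 × 10⁻²¹) = 4.713 × 10⁻²⁴ kg·m/s.
λ = h/p = 6.626 × 10⁻³⁴ / 4.713 × 10⁻²⁴ = 1.41 × 10⁻¹⁰ m = 141 pm.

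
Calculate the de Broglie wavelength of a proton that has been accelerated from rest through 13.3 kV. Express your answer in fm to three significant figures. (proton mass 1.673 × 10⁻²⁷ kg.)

KE = eV = 1.602 × 10⁻¹⁹ × 1.330 × 10⁴ = 2.131 × 10⁻¹⁵ J.
p = √(2mKE) = √(2 × 1.673 × 10⁻²⁷ × 2.131 × 10⁻¹⁵) = 2.670 × 10⁻²¹ kg·m/s.
λ = h/p = 6.626 × 10⁻³⁴ / 2.670 × 10⁻²¹ = 2.48 × 10⁻¹³ m = 248 fm.

λ = 248 fm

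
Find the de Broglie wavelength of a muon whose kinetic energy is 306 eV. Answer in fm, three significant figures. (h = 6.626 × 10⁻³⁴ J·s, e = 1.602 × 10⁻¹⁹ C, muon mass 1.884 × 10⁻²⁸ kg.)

KE = 306 eV = 4.902 × 10⁻¹⁷ J.
p = √(2mKE) = √(2 × 1.884 × 10⁻²⁸ × 4.902 × 10⁻¹⁷) = 1.359 × 10⁻²² kg·m/s.
λ = h/p = 6.626 × 10⁻³⁴ / 1.359 × 10⁻²² = 4.88 × 10⁻¹² m = 4880 fm.

λ = 4880 fm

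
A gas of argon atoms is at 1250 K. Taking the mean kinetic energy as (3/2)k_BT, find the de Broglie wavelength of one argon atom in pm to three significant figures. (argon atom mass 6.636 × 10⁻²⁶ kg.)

KE = (3/2)k_BT = 1.5 × 1.381 × 10⁻²³ × 1250 = 2.589 × 10⁻²⁰ J.
p = √(2mKE) = √(2 × 6.636 × 10⁻²⁶ × 2.589 × 10⁻²⁰) = 5.862 × 10⁻²³ kg·m/s.
λ = h/p = 1.13 × 10⁻¹¹ m = 11.3 pm.

λ = 11.3 pm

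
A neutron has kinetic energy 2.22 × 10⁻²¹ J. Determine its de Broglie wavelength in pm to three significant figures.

λ = 243 pm

p = √(2mKE) = √(2 × 1.675 × 10⁻²⁷ × 2.220 × 10⁻²¹) = 2.727 × 10⁻²⁴ kg·m/s.
λ = h/p = 6.626 × 10⁻³⁴ / 2.727 × 10⁻²⁴ = 2.43 × 10⁻¹⁰ m = 243 pm.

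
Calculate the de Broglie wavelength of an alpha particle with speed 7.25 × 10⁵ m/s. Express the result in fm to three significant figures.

λ = 138 fm

p = mv = 6.645 × 10⁻²⁷ × 7.25 × 10⁵ = 4.818 × 10⁻²¹ kg·m/s.
λ = h/p = 6.626 × 10⁻³⁴ / 4.818 × 10⁻²¹ = 1.38 × 10⁻¹³ m = 138 fm.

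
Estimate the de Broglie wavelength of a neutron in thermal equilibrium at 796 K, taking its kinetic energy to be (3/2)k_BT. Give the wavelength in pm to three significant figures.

KE = (3/2)k_BT = 1.5 × 1.381 × 10⁻²³ × 796 = 1.649 × 10⁻²⁰ J.
p = √(2mKE) = √(2 × 1.675 × 10⁻²⁷ × 1.649 × 10⁻²⁰) = 7.432 × 10⁻²⁴ kg·m/s.
λ = h/p = 8.92 × 10⁻¹¹ m = 89.2 pm.

λ = 89.2 pm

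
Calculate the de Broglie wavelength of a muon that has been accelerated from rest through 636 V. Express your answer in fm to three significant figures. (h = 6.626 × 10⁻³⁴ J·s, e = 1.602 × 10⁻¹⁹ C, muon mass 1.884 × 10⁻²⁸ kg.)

λ = 3380 fm

KE = eV = 1.602 × 10⁻¹⁹ × 636.0 = 1.019 × 10⁻¹⁶ J.
p = √(2mKE) = √(2 × 1.884 × 10⁻²⁸ × 1.019 × 10⁻¹⁶) = 1.959 × 10⁻²² kg·m/s.
λ = h/p = 6.626 × 10⁻³⁴ / 1.959 × 10⁻²² = 3.38 × 10⁻¹² m = 3380 fm.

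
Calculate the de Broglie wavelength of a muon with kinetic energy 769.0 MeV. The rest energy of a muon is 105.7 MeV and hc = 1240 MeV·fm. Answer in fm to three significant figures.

λ = 1.43 fm

Total energy E = KE + m₀c² = 769.0 + 105.7 = 874.7 MeV.
(pc)² = E² − (m₀c²)² = (874.7)² − (105.7)² = 7.539 × 10⁵ MeV², so pc = 868.3 MeV.
λ = hc/(pc) = 1240 MeV·fm / 868.3 MeV = 1.43 fm.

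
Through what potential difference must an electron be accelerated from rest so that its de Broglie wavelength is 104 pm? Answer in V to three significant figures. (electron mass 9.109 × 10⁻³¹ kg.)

V = 139 V

p = h/λ = 6.626 × 10⁻³⁴ / 1.040 × 10⁻¹⁰ = 6.371 × 10⁻²⁴ kg·m/s.
KE = p²/(2m) = 2.228 × 10⁻¹⁷ J.
V = KE/e = 2.228 × 10⁻¹⁷ / (1.602 × 10⁻¹⁹) = 139 V.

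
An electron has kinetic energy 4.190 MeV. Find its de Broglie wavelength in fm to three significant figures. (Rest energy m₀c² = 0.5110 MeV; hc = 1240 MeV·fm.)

Total energy E = KE + m₀c² = 4.190 + 0.5110 = 4.7010 MeV.
(pc)² = E² − (m₀c²)² = (4.7010)² − (0.5110)² = 21.84 MeV², so pc = 4.673 MeV.
λ = hc/(pc) = 1240 MeV·fm / 4.673 MeV = 265 fm.

λ = 265 fm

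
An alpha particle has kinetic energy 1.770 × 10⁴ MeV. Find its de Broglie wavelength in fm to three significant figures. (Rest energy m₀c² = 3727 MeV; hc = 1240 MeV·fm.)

Total energy E = KE + m₀c² = 1.770 × 10⁴ + 3727 = 21427 MeV.
(pc)² = E² − (m₀c²)² = (21427)² − (3727)² = 4.452 × 10⁸ MeV², so pc = 2.110 × 10⁴ MeV.
λ = hc/(pc) = 1240 MeV·fm / 2.110 × 10⁴ MeV = 0.0588 fm.

λ = 0.0588 fm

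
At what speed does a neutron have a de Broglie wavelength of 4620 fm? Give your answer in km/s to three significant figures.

p = h/λ = 6.626 × 10⁻³⁴ / 4.620 × 10⁻¹² = 1.434 × 10⁻²² kg·m/s.
v = p/m = 1.434 × 10⁻²² / 1.675 × 10⁻²⁷ = 8.56 × 10⁴ m/s = 85.6 km/s.

v = 85.6 km/s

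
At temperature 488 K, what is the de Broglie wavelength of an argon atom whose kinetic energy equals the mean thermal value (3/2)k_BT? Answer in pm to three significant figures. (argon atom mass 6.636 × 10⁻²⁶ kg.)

KE = (3/2)k_BT = 1.5 × 1.381 × 10⁻²³ × 488 = 1.011 × 10⁻²⁰ J.
p = √(2mKE) = √(2 × 6.636 × 10⁻²⁶ × 1.011 × 10⁻²⁰) = 3.663 × 10⁻²³ kg·m/s.
λ = h/p = 1.81 × 10⁻¹¹ m = 18.1 pm.

λ = 18.1 pm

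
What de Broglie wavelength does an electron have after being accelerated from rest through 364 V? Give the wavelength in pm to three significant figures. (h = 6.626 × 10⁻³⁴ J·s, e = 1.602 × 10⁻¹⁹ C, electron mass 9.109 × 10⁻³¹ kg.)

λ = 64.3 pm

KE = eV = 1.602 × 10⁻¹⁹ × 364.0 = 5.831 × 10⁻¹⁷ J.
p = √(2mKE) = √(2 × 9.109 × 10⁻³¹ × 5.831 × 10⁻¹⁷) = 1.031 × 10⁻²³ kg·m/s.
λ = h/p = 6.626 × 10⁻³⁴ / 1.031 × 10⁻²³ = 6.43 × 10⁻¹¹ m = 64.3 pm.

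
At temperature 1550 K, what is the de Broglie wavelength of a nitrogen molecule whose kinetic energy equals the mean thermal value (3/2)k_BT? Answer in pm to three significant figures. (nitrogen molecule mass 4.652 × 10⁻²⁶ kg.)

KE = (3/2)k_BT = 1.5 × 1.381 × 10⁻²³ × 1550 = 3.211 × 10⁻²⁰ J.
p = √(2mKE) = √(2 × 4.652 × 10⁻²⁶ × 3.211 × 10⁻²⁰) = 5.466 × 10⁻²³ kg·m/s.
λ = h/p = 1.21 × 10⁻¹¹ m = 12.1 pm.

λ = 12.1 pm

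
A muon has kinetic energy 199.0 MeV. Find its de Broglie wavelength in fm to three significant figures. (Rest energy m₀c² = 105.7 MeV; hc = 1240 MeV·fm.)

λ = 4.34 fm

Total energy E = KE + m₀c² = 199.0 + 105.7 = 304.7 MeV.
(pc)² = E² − (m₀c²)² = (304.7)² − (105.7)² = 8.167 × 10⁴ MeV², so pc = 285.8 MeV.
λ = hc/(pc) = 1240 MeV·fm / 285.8 MeV = 4.34 fm.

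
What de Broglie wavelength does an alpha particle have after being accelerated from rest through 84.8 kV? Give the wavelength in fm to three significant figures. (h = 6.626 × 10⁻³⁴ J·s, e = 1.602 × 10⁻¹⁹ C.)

KE = 2eV = 2 × 1.602 × 10⁻¹⁹ × 8.480 × 10⁴ = 2.717 × 10⁻¹⁴ J.
p = √(2mKE) = √(2 × 6.645 × 10⁻²⁷ × 2.717 × 10⁻¹⁴) = 1.900 × 10⁻²⁰ kg·m/s.
λ = h/p = 6.626 × 10⁻³⁴ / 1.900 × 10⁻²⁰ = 3.49 × 10⁻¹⁴ m = 34.9 fm.

λ = 34.9 fm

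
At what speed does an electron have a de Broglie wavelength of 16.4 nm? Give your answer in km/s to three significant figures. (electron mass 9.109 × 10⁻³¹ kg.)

v = 44.4 km/s

p = h/λ = 6.626 × 10⁻³⁴ / 1.640 × 10⁻⁸ = 4.040 × 10⁻²⁶ kg·m/s.
v = p/m = 4.040 × 10⁻²⁶ / 9.109 × 10⁻³¹ = 4.44 × 10⁴ m/s = 44.4 km/s.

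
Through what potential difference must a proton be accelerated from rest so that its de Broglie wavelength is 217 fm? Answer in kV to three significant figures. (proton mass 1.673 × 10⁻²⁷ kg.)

p = h/λ = 6.626 × 10⁻³⁴ / 2.170 × 10⁻¹³ = 3.053 × 10⁻²¹ kg·m/s.
KE = p²/(2m) = 2.786 × 10⁻¹⁵ J.
V = KE/e = 2.786 × 10⁻¹⁵ / (1.602 × 10⁻¹⁹) = 17.4 kV.

V = 17.4 kV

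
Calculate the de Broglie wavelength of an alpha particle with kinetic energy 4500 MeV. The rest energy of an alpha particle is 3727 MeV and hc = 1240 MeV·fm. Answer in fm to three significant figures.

λ = 0.169 fm

Total energy E = KE + m₀c² = 4500 + 3727 = 8227 MeV.
(pc)² = E² − (m₀c²)² = (8227)² − (3727)² = 5.379 × 10⁷ MeV², so pc = 7334 MeV.
λ = hc/(pc) = 1240 MeV·fm / 7334 MeV = 0.169 fm.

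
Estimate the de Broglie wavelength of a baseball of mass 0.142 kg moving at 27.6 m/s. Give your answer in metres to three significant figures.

p = mv = 0.142 × 27.6 = 3.919 kg·m/s.
λ = h/p = 6.626 × 10⁻³⁴ / 3.919 = 1.69 × 10⁻³⁴ m.

λ = 1.69 × 10⁻³⁴ m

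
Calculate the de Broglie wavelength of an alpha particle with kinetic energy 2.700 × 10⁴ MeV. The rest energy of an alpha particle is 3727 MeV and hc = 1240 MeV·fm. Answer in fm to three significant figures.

Total energy E = KE + m₀c² = 2.700 × 10⁴ + 3727 = 30727 MeV.
(pc)² = E² − (m₀c²)² = (30727)² − (3727)² = 9.303 × 10⁸ MeV², so pc = 3.050 × 10⁴ MeV.
λ = hc/(pc) = 1240 MeV·fm / 3.050 × 10⁴ MeV = 0.0407 fm.

λ = 0.0407 fm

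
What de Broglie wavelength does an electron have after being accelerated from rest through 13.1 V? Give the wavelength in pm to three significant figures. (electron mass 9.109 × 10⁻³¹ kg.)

λ = 339 pm

KE = eV = 1.602 × 10⁻¹⁹ × 13.10 = 2.099 × 10⁻¹⁸ J.
p = √(2mKE) = √(2 × 9.109 × 10⁻³¹ × 2.099 × 10⁻¹⁸) = 1.955 × 10⁻²⁴ kg·m/s.
λ = h/p = 6.626 × 10⁻³⁴ / 1.955 × 10⁻²⁴ = 3.39 × 10⁻¹⁰ m = 339 pm.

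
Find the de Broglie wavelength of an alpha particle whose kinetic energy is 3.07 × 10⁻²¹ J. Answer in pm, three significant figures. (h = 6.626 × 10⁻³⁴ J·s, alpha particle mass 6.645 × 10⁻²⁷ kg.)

p = √(2mKE) = √(2 × 6.645 × 10⁻²⁷ × 3.070 × 10⁻²¹) = 6.388 × 10⁻²⁴ kg·m/s.
λ = h/p = 6.626 × 10⁻³⁴ / 6.388 × 10⁻²⁴ = 1.04 × 10⁻¹⁰ m = 104 pm.

λ = 104 pm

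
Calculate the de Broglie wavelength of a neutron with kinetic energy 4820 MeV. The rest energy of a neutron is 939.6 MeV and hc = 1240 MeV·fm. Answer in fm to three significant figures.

λ = 0.218 fm

Total energy E = KE + m₀c² = 4820 + 939.6 = 5759.6 MeV.
(pc)² = E² − (m₀c²)² = (5759.6)² − (939.6)² = 3.229 × 10⁷ MeV², so pc = 5682 MeV.
λ = hc/(pc) = 1240 MeV·fm / 5682 MeV = 0.218 fm.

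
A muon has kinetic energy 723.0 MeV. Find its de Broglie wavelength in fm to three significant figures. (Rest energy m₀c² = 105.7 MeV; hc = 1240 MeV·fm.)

λ = 1.51 fm

Total energy E = KE + m₀c² = 723.0 + 105.7 = 828.7 MeV.
(pc)² = E² − (m₀c²)² = (828.7)² − (105.7)² = 6.756 × 10⁵ MeV², so pc = 821.9 MeV.
λ = hc/(pc) = 1240 MeV·fm / 821.9 MeV = 1.51 fm.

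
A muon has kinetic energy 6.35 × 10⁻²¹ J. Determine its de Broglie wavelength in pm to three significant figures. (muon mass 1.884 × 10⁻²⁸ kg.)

p = √(2mKE) = √(2 × 1.884 × 10⁻²⁸ × 6.350 × 10⁻²¹) = 1.547 × 10⁻²⁴ kg·m/s.
λ = h/p = 6.626 × 10⁻³⁴ / 1.547 × 10⁻²⁴ = 4.28 × 10⁻¹⁰ m = 428 pm.

λ = 428 pm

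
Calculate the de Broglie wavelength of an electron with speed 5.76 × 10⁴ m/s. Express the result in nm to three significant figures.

λ = 12.6 nm

p = mv = 9.109 × 10⁻³¹ × 5.76 × 10⁴ = 5.247 × 10⁻²⁶ kg·m/s.
λ = h/p = 6.626 × 10⁻³⁴ / 5.247 × 10⁻²⁶ = 1.26 × 10⁻⁸ m = 12.6 nm.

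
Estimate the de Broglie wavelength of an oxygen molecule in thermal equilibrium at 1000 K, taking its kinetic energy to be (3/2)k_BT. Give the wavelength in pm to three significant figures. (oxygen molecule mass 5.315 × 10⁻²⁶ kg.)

KE = (3/2)k_BT = 1.5 × 1.381 × 10⁻²³ × 1000 = 2.072 × 10⁻²⁰ J.
p = √(2mKE) = √(2 × 5.315 × 10⁻²⁶ × 2.072 × 10⁻²⁰) = 4.693 × 10⁻²³ kg·m/s.
λ = h/p = 1.41 × 10⁻¹¹ m = 14.1 pm.

λ = 14.1 pm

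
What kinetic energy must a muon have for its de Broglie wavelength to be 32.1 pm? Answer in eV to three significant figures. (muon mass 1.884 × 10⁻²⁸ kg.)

p = h/λ = 6.626 × 10⁻³⁴ / 3.210 × 10⁻¹¹ = 2.064 × 10⁻²³ kg·m/s.
KE = p²/(2m) = (2.064 × 10⁻²³)² / (2 × 1.884 × 10⁻²⁸) = 1.131 × 10⁻¹⁸ J = 7.06 eV.

KE = 7.06 eV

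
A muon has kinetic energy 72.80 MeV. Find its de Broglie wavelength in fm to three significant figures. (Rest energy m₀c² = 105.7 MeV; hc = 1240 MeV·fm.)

Total energy E = KE + m₀c² = 72.80 + 105.7 = 178.50 MeV.
(pc)² = E² − (m₀c²)² = (178.50)² − (105.7)² = 2.069 × 10⁴ MeV², so pc = 143.8 MeV.
λ = hc/(pc) = 1240 MeV·fm / 143.8 MeV = 8.62 fm.

λ = 8.62 fm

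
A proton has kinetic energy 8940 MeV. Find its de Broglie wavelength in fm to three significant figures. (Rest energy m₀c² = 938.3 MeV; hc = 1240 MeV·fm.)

λ = 0.126 fm

Total energy E = KE + m₀c² = 8940 + 938.3 = 9878.3 MeV.
(pc)² = E² − (m₀c²)² = (9878.3)² − (938.3)² = 9.670 × 10⁷ MeV², so pc = 9834 MeV.
λ = hc/(pc) = 1240 MeV·fm / 9834 MeV = 0.126 fm.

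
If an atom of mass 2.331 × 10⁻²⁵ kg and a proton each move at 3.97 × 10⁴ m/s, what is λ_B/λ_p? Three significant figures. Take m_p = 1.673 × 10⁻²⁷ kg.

At fixed v, p = mv so λ = h/(mv) ∝ 1/m.
λ_B/λ_p = m_p/m_B = 1.673 × 10⁻²⁷/2.331 × 10⁻²⁵ = 7.18 × 10⁻³.

λ_B/λ_p = 7.18 × 10⁻³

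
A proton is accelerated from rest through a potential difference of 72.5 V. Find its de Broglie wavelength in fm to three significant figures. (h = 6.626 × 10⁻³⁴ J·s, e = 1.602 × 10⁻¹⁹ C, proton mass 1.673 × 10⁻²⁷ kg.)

KE = eV = 1.602 × 10⁻¹⁹ × 72.50 = 1.161 × 10⁻¹⁷ J.
p = √(2mKE) = √(2 × 1.673 × 10⁻²⁷ × 1.161 × 10⁻¹⁷) = 1.971 × 10⁻²² kg·m/s.
λ = h/p = 6.626 × 10⁻³⁴ / 1.971 × 10⁻²² = 3.36 × 10⁻¹² m = 3360 fm.

λ = 3360 fm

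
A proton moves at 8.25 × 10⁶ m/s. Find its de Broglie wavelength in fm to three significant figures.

λ = 48.0 fm

p = mv = 1.673 × 10⁻²⁷ × 8.25 × 10⁶ = 1.380 × 10⁻²⁰ kg·m/s.
λ = h/p = 6.626 × 10⁻³⁴ / 1.380 × 10⁻²⁰ = 4.80 × 10⁻¹⁴ m = 48.0 fm.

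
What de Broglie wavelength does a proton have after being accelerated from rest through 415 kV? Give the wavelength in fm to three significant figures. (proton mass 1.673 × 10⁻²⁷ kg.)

λ = 44.4 fm

KE = eV = 1.602 × 10⁻¹⁹ × 4.150 × 10⁵ = 6.648 × 10⁻¹⁴ J.
p = √(2mKE) = √(2 × 1.673 × 10⁻²⁷ × 6.648 × 10⁻¹⁴) = 1.491 × 10⁻²⁰ kg·m/s.
λ = h/p = 6.626 × 10⁻³⁴ / 1.491 × 10⁻²⁰ = 4.44 × 10⁻¹⁴ m = 44.4 fm.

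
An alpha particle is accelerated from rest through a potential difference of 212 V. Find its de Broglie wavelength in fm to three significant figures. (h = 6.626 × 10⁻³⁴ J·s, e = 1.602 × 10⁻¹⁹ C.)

λ = 697 fm

KE = 2eV = 2 × 1.602 × 10⁻¹⁹ × 212.0 = 6.792 × 10⁻¹⁷ J.
p = √(2mKE) = √(2 × 6.645 × 10⁻²⁷ × 6.792 × 10⁻¹⁷) = 9.501 × 10⁻²² kg·m/s.
λ = h/p = 6.626 × 10⁻³⁴ / 9.501 × 10⁻²² = 6.97 × 10⁻¹³ m = 697 fm.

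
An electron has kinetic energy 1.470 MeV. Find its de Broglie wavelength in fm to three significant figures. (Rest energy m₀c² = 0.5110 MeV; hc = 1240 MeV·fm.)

Total energy E = KE + m₀c² = 1.470 + 0.5110 = 1.9810 MeV.
(pc)² = E² − (m₀c²)² = (1.9810)² − (0.5110)² = 3.663 MeV², so pc = 1.914 MeV.
λ = hc/(pc) = 1240 MeV·fm / 1.914 MeV = 648 fm.

λ = 648 fm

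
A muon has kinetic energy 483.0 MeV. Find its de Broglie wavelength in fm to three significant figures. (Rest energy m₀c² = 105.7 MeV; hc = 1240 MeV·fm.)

λ = 2.14 fm

Total energy E = KE + m₀c² = 483.0 + 105.7 = 588.7 MeV.
(pc)² = E² − (m₀c²)² = (588.7)² − (105.7)² = 3.354 × 10⁵ MeV², so pc = 579.1 MeV.
λ = hc/(pc) = 1240 MeV·fm / 579.1 MeV = 2.14 fm.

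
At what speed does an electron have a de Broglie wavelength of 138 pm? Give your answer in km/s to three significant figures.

v = 5270 km/s

p = h/λ = 6.626 × 10⁻³⁴ / 1.380 × 10⁻¹⁰ = 4.801 × 10⁻²⁴ kg·m/s.
v = p/m = 4.801 × 10⁻²⁴ / 9.109 × 10⁻³¹ = 5.27 × 10⁶ m/s = 5270 km/s.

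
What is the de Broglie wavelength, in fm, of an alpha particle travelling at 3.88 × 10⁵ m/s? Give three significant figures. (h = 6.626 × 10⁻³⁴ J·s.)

λ = 257 fm

p = mv = 6.645 × 10⁻²⁷ × 3.88 × 10⁵ = 2.578 × 10⁻²¹ kg·m/s.
λ = h/p = 6.626 × 10⁻³⁴ / 2.578 × 10⁻²¹ = 2.57 × 10⁻¹³ m = 257 fm.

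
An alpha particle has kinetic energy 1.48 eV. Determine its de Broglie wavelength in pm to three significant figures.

KE = 1.48 eV = 2.371 × 10⁻¹⁹ J.
p = √(2mKE) = √(2 × 6.645 × 10⁻²⁷ × 2.371 × 10⁻¹⁹) = 5.613 × 10⁻²³ kg·m/s.
λ = h/p = 6.626 × 10⁻³⁴ / 5.613 × 10⁻²³ = 1.18 × 10⁻¹¹ m = 11.8 pm.

λ = 11.8 pm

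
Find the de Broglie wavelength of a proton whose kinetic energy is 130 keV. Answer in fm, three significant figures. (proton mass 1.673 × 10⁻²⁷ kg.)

λ = 79.4 fm

KE = 130 keV = 2.083 × 10⁻¹⁴ J.
p = √(2mKE) = √(2 × 1.673 × 10⁻²⁷ × 2.083 × 10⁻¹⁴) = 8.348 × 10⁻²¹ kg·m/s.
λ = h/p = 6.626 × 10⁻³⁴ / 8.348 × 10⁻²¹ = 7.94 × 10⁻¹⁴ m = 79.4 fm.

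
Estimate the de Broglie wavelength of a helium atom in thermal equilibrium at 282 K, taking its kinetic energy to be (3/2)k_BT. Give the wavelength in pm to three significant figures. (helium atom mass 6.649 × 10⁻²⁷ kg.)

λ = 75.2 pm

KE = (3/2)k_BT = 1.5 × 1.381 × 10⁻²³ × 282 = 5.842 × 10⁻²¹ J.
p = √(2mKE) = √(2 × 6.649 × 10⁻²⁷ × 5.842 × 10⁻²¹) = 8.814 × 10⁻²⁴ kg·m/s.
λ = h/p = 7.52 × 10⁻¹¹ m = 75.2 pm.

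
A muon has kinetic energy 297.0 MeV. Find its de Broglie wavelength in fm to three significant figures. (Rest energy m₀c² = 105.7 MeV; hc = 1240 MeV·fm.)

λ = 3.19 fm

Total energy E = KE + m₀c² = 297.0 + 105.7 = 402.7 MeV.
(pc)² = E² − (m₀c²)² = (402.7)² − (105.7)² = 1.510 × 10⁵ MeV², so pc = 388.6 MeV.
λ = hc/(pc) = 1240 MeV·fm / 388.6 MeV = 3.19 fm.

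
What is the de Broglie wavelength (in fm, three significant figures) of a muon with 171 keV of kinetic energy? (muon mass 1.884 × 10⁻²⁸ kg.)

KE = 171 keV = 2.739 × 10⁻¹⁴ J.
p = √(2mKE) = √(2 × 1.884 × 10⁻²⁸ × 2.739 × 10⁻¹⁴) = 3.213 × 10⁻²¹ kg·m/s.
λ = h/p = 6.626 × 10⁻³⁴ / 3.213 × 10⁻²¹ = 2.06 × 10⁻¹³ m = 206 fm.

λ = 206 fm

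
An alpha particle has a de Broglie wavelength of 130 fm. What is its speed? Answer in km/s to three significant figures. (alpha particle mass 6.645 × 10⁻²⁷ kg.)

v = 767 km/s

p = h/λ = 6.626 × 10⁻³⁴ / 1.300 × 10⁻¹³ = 5.097 × 10⁻²¹ kg·m/s.
v = p/m = 5.097 × 10⁻²¹ / 6.645 × 10⁻²⁷ = 7.67 × 10⁵ m/s = 767 km/s.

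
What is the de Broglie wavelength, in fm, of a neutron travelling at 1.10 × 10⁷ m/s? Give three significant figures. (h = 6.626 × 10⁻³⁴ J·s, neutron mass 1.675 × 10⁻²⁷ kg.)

p = mv = 1.675 × 10⁻²⁷ × 1.10 × 10⁷ = 1.842 × 10⁻²⁰ kg·m/s.
λ = h/p = 6.626 × 10⁻³⁴ / 1.842 × 10⁻²⁰ = 3.60 × 10⁻¹⁴ m = 36.0 fm.

λ = 36.0 fm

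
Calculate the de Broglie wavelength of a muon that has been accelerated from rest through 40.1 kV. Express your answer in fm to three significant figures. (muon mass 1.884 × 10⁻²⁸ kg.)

λ = 426 fm

KE = eV = 1.602 × 10⁻¹⁹ × 4.010 × 10⁴ = 6.424 × 10⁻¹⁵ J.
p = √(2mKE) = √(2 × 1.884 × 10⁻²⁸ × 6.424 × 10⁻¹⁵) = 1.556 × 10⁻²¹ kg·m/s.
λ = h/p = 6.626 × 10⁻³⁴ / 1.556 × 10⁻²¹ = 4.26 × 10⁻¹³ m = 426 fm.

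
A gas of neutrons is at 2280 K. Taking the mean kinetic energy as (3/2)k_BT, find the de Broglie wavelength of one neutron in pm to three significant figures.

KE = (3/2)k_BT = 1.5 × 1.381 × 10⁻²³ × 2280 = 4.723 × 10⁻²⁰ J.
p = √(2mKE) = √(2 × 1.675 × 10⁻²⁷ × 4.723 × 10⁻²⁰) = 1.258 × 10⁻²³ kg·m/s.
λ = h/p = 5.27 × 10⁻¹¹ m = 52.7 pm.

λ = 52.7 pm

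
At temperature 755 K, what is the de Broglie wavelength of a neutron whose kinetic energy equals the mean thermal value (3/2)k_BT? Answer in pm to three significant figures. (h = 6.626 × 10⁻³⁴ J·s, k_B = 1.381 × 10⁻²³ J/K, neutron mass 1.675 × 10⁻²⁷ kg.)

KE = (3/2)k_BT = 1.5 × 1.381 × 10⁻²³ × 755 = 1.564 × 10⁻²⁰ J.
p = √(2mKE) = √(2 × 1.675 × 10⁻²⁷ × 1.564 × 10⁻²⁰) = 7.238 × 10⁻²⁴ kg·m/s.
λ = h/p = 9.15 × 10⁻¹¹ m = 91.5 pm.

λ = 91.5 pm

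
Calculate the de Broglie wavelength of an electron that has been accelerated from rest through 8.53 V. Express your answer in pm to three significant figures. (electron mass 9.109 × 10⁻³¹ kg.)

KE = eV = 1.602 × 10⁻¹⁹ × 8.530 = 1.367 × 10⁻¹⁸ J.
p = √(2mKE) = √(2 × 9.109 × 10⁻³¹ × 1.367 × 10⁻¹⁸) = 1.578 × 10⁻²⁴ kg·m/s.
λ = h/p = 6.626 × 10⁻³⁴ / 1.578 × 10⁻²⁴ = 4.20 × 10⁻¹⁰ m = 420 pm.

λ = 420 pm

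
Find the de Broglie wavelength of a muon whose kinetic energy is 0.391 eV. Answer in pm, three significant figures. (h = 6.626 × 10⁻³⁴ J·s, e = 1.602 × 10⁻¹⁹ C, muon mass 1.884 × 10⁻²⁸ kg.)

λ = 136 pm

KE = 0.391 eV = 6.264 × 10⁻²⁰ J.
p = √(2mKE) = √(2 × 1.884 × 10⁻²⁸ × 6.264 × 10⁻²⁰) = 4.858 × 10⁻²⁴ kg·m/s.
λ = h/p = 6.626 × 10⁻³⁴ / 4.858 × 10⁻²⁴ = 1.36 × 10⁻¹⁰ m = 136 pm.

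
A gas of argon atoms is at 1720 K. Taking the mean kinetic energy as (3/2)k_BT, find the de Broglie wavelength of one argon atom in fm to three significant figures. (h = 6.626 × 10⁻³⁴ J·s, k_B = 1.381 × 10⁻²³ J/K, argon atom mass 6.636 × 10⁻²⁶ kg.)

KE = (3/2)k_BT = 1.5 × 1.381 × 10⁻²³ × 1720 = 3.563 × 10⁻²⁰ J.
p = √(2mKE) = √(2 × 6.636 × 10⁻²⁶ × 3.563 × 10⁻²⁰) = 6.877 × 10⁻²³ kg·m/s.
λ = h/p = 9.64 × 10⁻¹² m = 9640 fm.

λ = 9640 fm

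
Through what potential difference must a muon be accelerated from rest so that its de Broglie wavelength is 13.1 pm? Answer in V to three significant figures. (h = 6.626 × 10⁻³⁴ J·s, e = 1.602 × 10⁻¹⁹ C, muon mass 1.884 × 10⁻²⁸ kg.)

V = 42.4 V

p = h/λ = 6.626 × 10⁻³⁴ / 1.310 × 10⁻¹¹ = 5.058 × 10⁻²³ kg·m/s.
KE = p²/(2m) = 6.790 × 10⁻¹⁸ J.
V = KE/e = 6.790 × 10⁻¹⁸ / (1.602 × 10⁻¹⁹) = 42.4 V.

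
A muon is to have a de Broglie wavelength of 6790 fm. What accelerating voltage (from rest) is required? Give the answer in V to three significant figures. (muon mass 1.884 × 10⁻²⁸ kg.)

p = h/λ = 6.626 × 10⁻³⁴ / 6.790 × 10⁻¹² = 9.758 × 10⁻²³ kg·m/s.
KE = p²/(2m) = 2.527 × 10⁻¹⁷ J.
V = KE/e = 2.527 × 10⁻¹⁷ / (1.602 × 10⁻¹⁹) = 158 V.

V = 158 V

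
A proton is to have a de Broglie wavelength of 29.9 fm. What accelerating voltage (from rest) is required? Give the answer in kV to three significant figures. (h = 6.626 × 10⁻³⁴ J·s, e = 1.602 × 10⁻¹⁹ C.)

V = 916 kV

p = h/λ = 6.626 × 10⁻³⁴ / 2.990 × 10⁻¹⁴ = 2.216 × 10⁻²⁰ kg·m/s.
KE = p²/(2m) = 1.468 × 10⁻¹³ J.
V = KE/e = 1.468 × 10⁻¹³ / (1.602 × 10⁻¹⁹) = 916 kV.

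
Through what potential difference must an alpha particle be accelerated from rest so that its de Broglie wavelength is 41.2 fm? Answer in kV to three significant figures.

p = h/λ = 6.626 × 10⁻³⁴ / 4.120 × 10⁻¹⁴ = 1.608 × 10⁻²⁰ kg·m/s.
KE = p²/(2m) = 1.946 × 10⁻¹⁴ J.
V = KE/2e = 1.946 × 10⁻¹⁴ / (2 × 1.602 × 10⁻¹⁹) = 60.7 kV.

V = 60.7 kV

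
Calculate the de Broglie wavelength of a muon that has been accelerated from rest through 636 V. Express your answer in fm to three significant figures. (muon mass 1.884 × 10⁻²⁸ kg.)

KE = eV = 1.602 × 10⁻¹⁹ × 636.0 = 1.019 × 10⁻¹⁶ J.
p = √(2mKE) = √(2 × 1.884 × 10⁻²⁸ × 1.019 × 10⁻¹⁶) = 1.959 × 10⁻²² kg·m/s.
λ = h/p = 6.626 × 10⁻³⁴ / 1.959 × 10⁻²² = 3.38 × 10⁻¹² m = 3380 fm.

λ = 3380 fm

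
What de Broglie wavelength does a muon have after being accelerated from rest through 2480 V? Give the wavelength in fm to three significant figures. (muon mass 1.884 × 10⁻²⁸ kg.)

λ = 1710 fm

KE = eV = 1.602 × 10⁻¹⁹ × 2480 = 3.973 × 10⁻¹⁶ J.
p = √(2mKE) = √(2 × 1.884 × 10⁻²⁸ × 3.973 × 10⁻¹⁶) = 3.869 × 10⁻²² kg·m/s.
λ = h/p = 6.626 × 10⁻³⁴ / 3.869 × 10⁻²² = 1.71 × 10⁻¹² m = 1710 fm.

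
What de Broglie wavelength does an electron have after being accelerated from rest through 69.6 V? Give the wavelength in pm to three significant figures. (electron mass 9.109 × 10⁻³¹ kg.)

KE = eV = 1.602 × 10⁻¹⁹ × 69.60 = 1.115 × 10⁻¹⁷ J.
p = √(2mKE) = √(2 × 9.109 × 10⁻³¹ × 1.115 × 10⁻¹⁷) = 4.507 × 10⁻²⁴ kg·m/s.
λ = h/p = 6.626 × 10⁻³⁴ / 4.507 × 10⁻²⁴ = 1.47 × 10⁻¹⁰ m = 147 pm.

λ = 147 pm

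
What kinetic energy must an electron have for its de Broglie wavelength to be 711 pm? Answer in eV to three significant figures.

p = h/λ = 6.626 × 10⁻³⁴ / 7.110 × 10⁻¹⁰ = 9.319 × 10⁻²⁵ kg·m/s.
KE = p²/(2m) = (9.319 × 10⁻²⁵)² / (2 × 9.109 × 10⁻³¹) = 4.767 × 10⁻¹⁹ J = 2.98 eV.

KE = 2.98 eV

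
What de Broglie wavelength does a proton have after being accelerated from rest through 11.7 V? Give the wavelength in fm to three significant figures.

λ = 8370 fm

KE = eV = 1.602 × 10⁻¹⁹ × 11.70 = 1.874 × 10⁻¹⁸ J.
p = √(2mKE) = √(2 × 1.673 × 10⁻²⁷ × 1.874 × 10⁻¹⁸) = 7.919 × 10⁻²³ kg·m/s.
λ = h/p = 6.626 × 10⁻³⁴ / 7.919 × 10⁻²³ = 8.37 × 10⁻¹² m = 8370 fm.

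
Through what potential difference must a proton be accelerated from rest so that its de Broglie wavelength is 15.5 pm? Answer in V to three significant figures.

p = h/λ = 6.626 × 10⁻³⁴ / 1.550 × 10⁻¹¹ = 4.275 × 10⁻²³ kg·m/s.
KE = p²/(2m) = 5.462 × 10⁻¹⁹ J.
V = KE/e = 5.462 × 10⁻¹⁹ / (1.602 × 10⁻¹⁹) = 3.41 V.

V = 3.41 V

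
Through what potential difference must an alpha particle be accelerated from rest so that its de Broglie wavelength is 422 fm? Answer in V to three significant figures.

V = 579 V

p = h/λ = 6.626 × 10⁻³⁴ / 4.220 × 10⁻¹³ = 1.570 × 10⁻²¹ kg·m/s.
KE = p²/(2m) = 1.855 × 10⁻¹⁶ J.
V = KE/2e = 1.855 × 10⁻¹⁶ / (2 × 1.602 × 10⁻¹⁹) = 579 V.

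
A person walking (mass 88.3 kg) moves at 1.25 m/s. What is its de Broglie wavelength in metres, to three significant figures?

p = mv = 88.3 × 1.25 = 1.104 × 10² kg·m/s.
λ = h/p = 6.626 × 10⁻³⁴ / 1.104 × 10² = 6.00 × 10⁻³⁶ m.

λ = 6.00 × 10⁻³⁶ m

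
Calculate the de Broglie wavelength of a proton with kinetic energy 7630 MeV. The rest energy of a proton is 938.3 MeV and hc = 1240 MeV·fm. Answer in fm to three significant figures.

λ = 0.146 fm

Total energy E = KE + m₀c² = 7630 + 938.3 = 8568.3 MeV.
(pc)² = E² − (m₀c²)² = (8568.3)² − (938.3)² = 7.254 × 10⁷ MeV², so pc = 8517 MeV.
λ = hc/(pc) = 1240 MeV·fm / 8517 MeV = 0.146 fm.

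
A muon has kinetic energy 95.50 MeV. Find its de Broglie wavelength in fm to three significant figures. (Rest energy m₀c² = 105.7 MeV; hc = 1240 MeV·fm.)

Total energy E = KE + m₀c² = 95.50 + 105.7 = 201.20 MeV.
(pc)² = E² − (m₀c²)² = (201.20)² − (105.7)² = 2.931 × 10⁴ MeV², so pc = 171.2 MeV.
λ = hc/(pc) = 1240 MeV·fm / 171.2 MeV = 7.24 fm.

λ = 7.24 fm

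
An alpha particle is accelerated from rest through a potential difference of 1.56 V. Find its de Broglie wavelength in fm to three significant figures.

λ = 8130 fm

KE = 2eV = 2 × 1.602 × 10⁻¹⁹ × 1.560 = 4.998 × 10⁻¹⁹ J.
p = √(2mKE) = √(2 × 6.645 × 10⁻²⁷ × 4.998 × 10⁻¹⁹) = 8.150 × 10⁻²³ kg·m/s.
λ = h/p = 6.626 × 10⁻³⁴ / 8.150 × 10⁻²³ = 8.13 × 10⁻¹² m = 8130 fm.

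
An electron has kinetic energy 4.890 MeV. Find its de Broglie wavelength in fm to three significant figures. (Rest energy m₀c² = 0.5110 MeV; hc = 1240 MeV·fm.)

Total energy E = KE + m₀c² = 4.890 + 0.5110 = 5.4010 MeV.
(pc)² = E² − (m₀c²)² = (5.4010)² − (0.5110)² = 28.91 MeV², so pc = 5.377 MeV.
λ = hc/(pc) = 1240 MeV·fm / 5.377 MeV = 231 fm.

λ = 231 fm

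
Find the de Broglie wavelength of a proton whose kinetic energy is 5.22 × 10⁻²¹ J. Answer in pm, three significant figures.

λ = 159 pm

p = √(2mKE) = √(2 × 1.673 × 10⁻²⁷ × 5.220 × 10⁻²¹) = 4.179 × 10⁻²⁴ kg·m/s.
λ = h/p = 6.626 × 10⁻³⁴ / 4.179 × 10⁻²⁴ = 1.59 × 10⁻¹⁰ m = 159 pm.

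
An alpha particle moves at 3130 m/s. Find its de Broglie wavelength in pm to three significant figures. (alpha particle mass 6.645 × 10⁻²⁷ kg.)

λ = 31.9 pm

p = mv = 6.645 × 10⁻²⁷ × 3130 = 2.080 × 10⁻²³ kg·m/s.
λ = h/p = 6.626 × 10⁻³⁴ / 2.080 × 10⁻²³ = 3.19 × 10⁻¹¹ m = 31.9 pm.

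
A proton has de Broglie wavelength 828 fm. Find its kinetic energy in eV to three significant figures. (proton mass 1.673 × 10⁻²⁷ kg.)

p = h/λ = 6.626 × 10⁻³⁴ / 8.280 × 10⁻¹³ = 8.002 × 10⁻²² kg·m/s.
KE = p²/(2m) = (8.002 × 10⁻²²)² / (2 × 1.673 × 10⁻²⁷) = 1.914 × 10⁻¹⁶ J = 1190 eV.

KE = 1190 eV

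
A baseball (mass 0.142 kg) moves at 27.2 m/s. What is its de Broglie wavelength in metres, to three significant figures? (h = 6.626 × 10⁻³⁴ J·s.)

p = mv = 0.142 × 27.2 = 3.862 kg·m/s.
λ = h/p = 6.626 × 10⁻³⁴ / 3.862 = 1.72 × 10⁻³⁴ m.

λ = 1.72 × 10⁻³⁴ m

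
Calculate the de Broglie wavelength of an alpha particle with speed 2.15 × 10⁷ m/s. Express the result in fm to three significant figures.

p = mv = 6.645 × 10⁻²⁷ × 2.15 × 10⁷ = 1.429 × 10⁻¹⁹ kg·m/s.
λ = h/p = 6.626 × 10⁻³⁴ / 1.429 × 10⁻¹⁹ = 4.64 × 10⁻¹⁵ m = 4.64 fm.

λ = 4.64 fm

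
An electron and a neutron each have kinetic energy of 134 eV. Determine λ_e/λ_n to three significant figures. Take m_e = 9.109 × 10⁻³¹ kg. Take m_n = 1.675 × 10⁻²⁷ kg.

At fixed KE, p = √(2mKE) so λ = h/p ∝ 1/√m.
λ_e/λ_n = √(m_n/m_e) = √(1.675 × 10⁻²⁷/9.109 × 10⁻³¹) = √(1839) = 42.9.

λ_e/λ_n = 42.9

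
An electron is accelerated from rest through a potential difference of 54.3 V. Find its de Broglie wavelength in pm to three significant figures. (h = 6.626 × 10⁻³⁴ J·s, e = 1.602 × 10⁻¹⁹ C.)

λ = 166 pm

KE = eV = 1.602 × 10⁻¹⁹ × 54.30 = 8.699 × 10⁻¹⁸ J.
p = √(2mKE) = √(2 × 9.109 × 10⁻³¹ × 8.699 × 10⁻¹⁸) = 3.981 × 10⁻²⁴ kg·m/s.
λ = h/p = 6.626 × 10⁻³⁴ / 3.981 × 10⁻²⁴ = 1.66 × 10⁻¹⁰ m = 166 pm.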